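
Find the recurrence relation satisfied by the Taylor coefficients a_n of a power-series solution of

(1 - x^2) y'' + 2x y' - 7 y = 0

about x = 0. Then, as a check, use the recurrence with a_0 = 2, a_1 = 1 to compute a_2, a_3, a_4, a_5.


Substitute y = sum_n a_n x^n.
(1 - 1 x^2) y'' contributes (n+2)(n+1) a_{n+2} - n(n-1) a_n at x^n.
2 x y'(x) contributes 2 n a_n at x^n.
-7 y(x) contributes -7 a_n at x^n.
Matching x^n: (n+2)(n+1) a_{n+2} + (-n(n-1) + 2 n - 7) a_n = 0.
Thus a_{n+2} = (n(n-1) - 2 n + 7) / ((n+1)(n+2)) * a_n.

Check with a_0 = 2, a_1 = 1 (apply the recurrence for n = 0, 1, 2, 3): a_0 = 2, a_1 = 1, a_2 = 7, a_3 = 5/6, a_4 = 35/12, a_5 = 7/24.

a_(n+2) = (n(n-1) - 2 n + 7) / ((n+1)(n+2)) * a_n; check: a_0 = 2, a_1 = 1, a_2 = 7, a_3 = 5/6, a_4 = 35/12, a_5 = 7/24


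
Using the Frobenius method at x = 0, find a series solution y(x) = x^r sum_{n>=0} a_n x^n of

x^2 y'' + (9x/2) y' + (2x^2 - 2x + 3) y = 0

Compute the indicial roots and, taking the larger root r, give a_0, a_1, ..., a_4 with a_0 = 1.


Write in Frobenius form y'' + (p(x)/x) y' + (q(x)/x^2) y = 0:
  p(x) = 9/2,  q(x) = 2x^2 - 2x + 3.
Indicial equation: r(r-1) + (9/2) r + (3) = 0 -> roots r_1 = -3/2, r_2 = -2.
Take r = r_1 = -3/2. Let y(x) = x^r sum_{n>=0} a_n x^n with a_0 = 1.
Substitute y = x^r sum a_n x^n and match x^{r+n}. The recurrence is
  D(n) a_n - 2 a_{n-1} + 2 a_{n-2} = 0,  where D(n) = (r+n)(r+n-1) + (9/2)(r+n) + (3).
  a_n = [2 a_{n-1} - 2 a_{n-2}] / D(n).
Since the indicial polynomial factors as (r - r_1)(r - r_2), D(n) = (r_1 + n - r_1)(r_1 + n - r_2) = n(n + 1/2).
Evaluating step by step (a_0 = 1):
  n = 1: D(1) = 1(1 + 1/2) = 3/2; numerator = 2(1) = 2; a_1 = (2)/(3/2) = 4/3
  n = 2: D(2) = 2(2 + 1/2) = 5; numerator = 2(4/3) - 2(1) = 2/3; a_2 = (2/3)/(5) = 2/15
  n = 3: D(3) = 3(3 + 1/2) = 21/2; numerator = 2(2/15) - 2(4/3) = -12/5; a_3 = (-12/5)/(21/2) = -8/35
  n = 4: D(4) = 4(4 + 1/2) = 18; numerator = 2(-8/35) - 2(2/15) = -76/105; a_4 = (-76/105)/(18) = -38/945

r = -3/2; a_0 = 1; a_1 = 4/3; a_2 = 2/15; a_3 = -8/35; a_4 = -38/945


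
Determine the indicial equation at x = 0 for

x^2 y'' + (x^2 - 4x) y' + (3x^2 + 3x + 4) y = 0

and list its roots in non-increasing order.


Divide by x^2 to reach normal form y'' + P_1(x) y' + P_2(x) y = 0 with P_1(x) = 1 - 4/x and P_2(x) = 3 + 3/x + 4/x^2.
x = 0 is a singular point because the y'-coefficient 1 - 4/x has a pole at x = 0 and the y-coefficient 3 + 3/x + 4/x^2 has a pole at x = 0.
It is a regular singular point because x P_1(x) = p(x) = x - 4 and x^2 P_2(x) = q(x) = 3x^2 + 3x + 4 are polynomials, hence analytic at x = 0.
p(0) = -4,  q(0) = 4.
Indicial equation: r(r-1) + p(0) r + q(0) = 0, i.e. r^2 + (p(0) - 1) r + q(0) = 0, i.e. r^2 - 5 r + 4 = 0.
Discriminant: (-5)^2 - 4(4) = 9, so r = (5 ± 3)/2.
Solving: r_1 = 4, r_2 = 1.

indicial: r^2 - 5 r + 4 = 0; roots r_1 = 4, r_2 = 1


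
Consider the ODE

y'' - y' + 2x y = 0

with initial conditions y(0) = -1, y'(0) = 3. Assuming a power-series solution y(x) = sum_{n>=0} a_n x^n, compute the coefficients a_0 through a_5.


Ansatz: y(x) = sum_{n>=0} a_n x^n, so y'(x) = sum_{n>=1} n a_n x^(n-1) and y''(x) = sum_{n>=2} n(n-1) a_n x^(n-2).
Substitute into P(x) y'' + Q(x) y' + R(x) y = 0 with P(x) = 1, Q(x) = -1, R(x) = 2x, and match powers of x.
Initial conditions: a_0 = -1, a_1 = 3.
Setting the coefficient of each power of x to zero and solving order by order (substituting the coefficients already found):
  x^0: 2 a_2 - a_1 = 0  ->  2 a_2 = a_1 = 3  ->  a_2 = 3/2
  x^1: 6 a_3 - 2 a_2 + 2 a_0 = 0  ->  6 a_3 = 2 a_2 - 2 a_0 = 5  ->  a_3 = 5/6
  x^2: 12 a_4 - 3 a_3 + 2 a_1 = 0  ->  12 a_4 = 3 a_3 - 2 a_1 = -7/2  ->  a_4 = -7/24
  x^3: 20 a_5 - 4 a_4 + 2 a_2 = 0  ->  20 a_5 = 4 a_4 - 2 a_2 = -25/6  ->  a_5 = -5/24
Truncated series: y(x) = -1 + 3 x + (3/2) x^2 + (5/6) x^3 - (7/24) x^4 - (5/24) x^5 + O(x^6).

a_0 = -1; a_1 = 3; a_2 = 3/2; a_3 = 5/6; a_4 = -7/24; a_5 = -5/24


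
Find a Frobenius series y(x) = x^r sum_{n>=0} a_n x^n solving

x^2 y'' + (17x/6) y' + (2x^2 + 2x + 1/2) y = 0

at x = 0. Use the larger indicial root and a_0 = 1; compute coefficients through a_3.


Write in Frobenius form y'' + (p(x)/x) y' + (q(x)/x^2) y = 0:
  p(x) = 17/6,  q(x) = 2x^2 + 2x + 1/2.
Indicial equation: r(r-1) + (17/6) r + (1/2) = 0 -> roots r_1 = -1/3, r_2 = -3/2.
Take r = r_1 = -1/3. Let y(x) = x^r sum_{n>=0} a_n x^n with a_0 = 1.
Substitute y = x^r sum a_n x^n and match x^{r+n}. The recurrence is
  D(n) a_n + 2 a_{n-1} + 2 a_{n-2} = 0,  where D(n) = (r+n)(r+n-1) + (17/6)(r+n) + (1/2).
  a_n = [-2 a_{n-1} - 2 a_{n-2}] / D(n).
Since the indicial polynomial factors as (r - r_1)(r - r_2), D(n) = (r_1 + n - r_1)(r_1 + n - r_2) = n(n + 7/6).
Evaluating step by step (a_0 = 1):
  n = 1: D(1) = 1(1 + 7/6) = 13/6; numerator = -2(1) = -2; a_1 = (-2)/(13/6) = -12/13
  n = 2: D(2) = 2(2 + 7/6) = 19/3; numerator = -2(-12/13) - 2(1) = -2/13; a_2 = (-2/13)/(19/3) = -6/247
  n = 3: D(3) = 3(3 + 7/6) = 25/2; numerator = -2(-6/247) - 2(-12/13) = 36/19; a_3 = (36/19)/(25/2) = 72/475

r = -1/3; a_0 = 1; a_1 = -12/13; a_2 = -6/247; a_3 = 72/475


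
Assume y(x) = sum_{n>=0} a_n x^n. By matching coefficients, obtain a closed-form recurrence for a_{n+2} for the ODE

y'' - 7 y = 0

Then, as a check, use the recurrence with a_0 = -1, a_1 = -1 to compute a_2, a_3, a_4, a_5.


Substitute y = sum_n a_n x^n into y'' + (const) y = 0.
y''(x) = sum_{n>=0} (n+2)(n+1) a_{n+2} x^n.
The ODE becomes sum_n [(n+2)(n+1) a_{n+2} - 7 a_n] x^n = 0.
Setting each coefficient to zero gives the recurrence:
  (n+2)(n+1) a_{n+2} - 7 a_n = 0,
  a_{n+2} = 7 / ((n+1)(n+2)) a_n.

Check with a_0 = -1, a_1 = -1 (apply the recurrence for n = 0, 1, 2, 3): a_0 = -1, a_1 = -1, a_2 = -7/2, a_3 = -7/6, a_4 = -49/24, a_5 = -49/120.

a_{n+2} = 7/((n+1)(n+2)) * a_n; check: a_0 = -1, a_1 = -1, a_2 = -7/2, a_3 = -7/6, a_4 = -49/24, a_5 = -49/120


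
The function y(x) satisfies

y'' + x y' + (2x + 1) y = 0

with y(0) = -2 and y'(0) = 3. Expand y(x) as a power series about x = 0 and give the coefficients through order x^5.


Ansatz: y(x) = sum_{n>=0} a_n x^n, so y'(x) = sum_{n>=1} n a_n x^(n-1) and y''(x) = sum_{n>=2} n(n-1) a_n x^(n-2).
Substitute into P(x) y'' + Q(x) y' + R(x) y = 0 with P(x) = 1, Q(x) = x, R(x) = 2x + 1, and match powers of x.
Initial conditions: a_0 = -2, a_1 = 3.
Setting the coefficient of each power of x to zero and solving order by order (substituting the coefficients already found):
  x^0: 2 a_2 + a_0 = 0  ->  2 a_2 = -a_0 = 2  ->  a_2 = 1
  x^1: 6 a_3 + 2 a_1 + 2 a_0 = 0  ->  6 a_3 = -2 a_1 - 2 a_0 = -2  ->  a_3 = -1/3
  x^2: 12 a_4 + 3 a_2 + 2 a_1 = 0  ->  12 a_4 = -3 a_2 - 2 a_1 = -9  ->  a_4 = -3/4
  x^3: 20 a_5 + 4 a_3 + 2 a_2 = 0  ->  20 a_5 = -4 a_3 - 2 a_2 = -2/3  ->  a_5 = -1/30
Truncated series: y(x) = -2 + 3 x + x^2 - (1/3) x^3 - (3/4) x^4 - (1/30) x^5 + O(x^6).

a_0 = -2; a_1 = 3; a_2 = 1; a_3 = -1/3; a_4 = -3/4; a_5 = -1/30


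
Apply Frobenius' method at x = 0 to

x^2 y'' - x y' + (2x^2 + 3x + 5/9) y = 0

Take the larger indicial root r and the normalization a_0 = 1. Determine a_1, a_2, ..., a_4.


Write in Frobenius form y'' + (p(x)/x) y' + (q(x)/x^2) y = 0:
  p(x) = -1,  q(x) = 2x^2 + 3x + 5/9.
Indicial equation: r(r-1) + (-1) r + (5/9) = 0 -> roots r_1 = 5/3, r_2 = 1/3.
Take r = r_1 = 5/3. Let y(x) = x^r sum_{n>=0} a_n x^n with a_0 = 1.
Substitute y = x^r sum a_n x^n and match x^{r+n}. The recurrence is
  D(n) a_n + 3 a_{n-1} + 2 a_{n-2} = 0,  where D(n) = (r+n)(r+n-1) + (-1)(r+n) + (5/9).
  a_n = [-3 a_{n-1} - 2 a_{n-2}] / D(n).
Since the indicial polynomial factors as (r - r_1)(r - r_2), D(n) = (r_1 + n - r_1)(r_1 + n - r_2) = n(n + 4/3).
Evaluating step by step (a_0 = 1):
  n = 1: D(1) = 1(1 + 4/3) = 7/3; numerator = -3(1) = -3; a_1 = (-3)/(7/3) = -9/7
  n = 2: D(2) = 2(2 + 4/3) = 20/3; numerator = -3(-9/7) - 2(1) = 13/7; a_2 = (13/7)/(20/3) = 39/140
  n = 3: D(3) = 3(3 + 4/3) = 13; numerator = -3(39/140) - 2(-9/7) = 243/140; a_3 = (243/140)/(13) = 243/1820
  n = 4: D(4) = 4(4 + 4/3) = 64/3; numerator = -3(243/1820) - 2(39/140) = -249/260; a_4 = (-249/260)/(64/3) = -747/16640

r = 5/3; a_0 = 1; a_1 = -9/7; a_2 = 39/140; a_3 = 243/1820; a_4 = -747/16640


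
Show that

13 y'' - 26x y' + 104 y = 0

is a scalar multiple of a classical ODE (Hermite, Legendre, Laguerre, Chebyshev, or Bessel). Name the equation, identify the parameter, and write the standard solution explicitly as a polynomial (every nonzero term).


All three coefficients share the factor 13; dividing through by 13 gives  y'' - 2x y' + 8 y = 0.
This matches the Hermite equation y'' - 2x y' + 2n y = 0 with 2n = 8, so n = 4; the polynomial solution is H_4(x).
With y = sum_k a_k x^k, matching x^k gives (k+2)(k+1) a_{k+2} = 2(k - n) a_k = 2(k - 4) a_k. The right side vanishes at k = 4, so the series with the parity of 4 terminates at degree 4.
Standard normalization: leading coefficient of H_n is 2^n, so a_4 = 2^4 = 16. Work downward with a_k = (k+1)(k+2) a_{k+2} / (2(k - n)):
  a_2 = (3)(4)(16) / (2(2 - 4)) = 192/(-4) = -48
  a_0 = (1)(2)(-48) / (2(0 - 4)) = -96/(-8) = 12
Hence H_4(x) = 16 x^4 - 48 x^2 + 12.

H_4(x); series = 16 x^4 - 48 x^2 + 12


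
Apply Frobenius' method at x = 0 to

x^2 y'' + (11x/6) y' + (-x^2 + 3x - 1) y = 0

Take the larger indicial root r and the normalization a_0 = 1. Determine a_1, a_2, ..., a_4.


Write in Frobenius form y'' + (p(x)/x) y' + (q(x)/x^2) y = 0:
  p(x) = 11/6,  q(x) = -x^2 + 3x - 1.
Indicial equation: r(r-1) + (11/6) r + (-1) = 0 -> roots r_1 = 2/3, r_2 = -3/2.
Take r = r_1 = 2/3. Let y(x) = x^r sum_{n>=0} a_n x^n with a_0 = 1.
Substitute y = x^r sum a_n x^n and match x^{r+n}. The recurrence is
  D(n) a_n + 3 a_{n-1} - 1 a_{n-2} = 0,  where D(n) = (r+n)(r+n-1) + (11/6)(r+n) + (-1).
  a_n = [-3 a_{n-1} + 1 a_{n-2}] / D(n).
Since the indicial polynomial factors as (r - r_1)(r - r_2), D(n) = (r_1 + n - r_1)(r_1 + n - r_2) = n(n + 13/6).
Evaluating step by step (a_0 = 1):
  n = 1: D(1) = 1(1 + 13/6) = 19/6; numerator = -3(1) = -3; a_1 = (-3)/(19/6) = -18/19
  n = 2: D(2) = 2(2 + 13/6) = 25/3; numerator = -3(-18/19) + 1(1) = 73/19; a_2 = (73/19)/(25/3) = 219/475
  n = 3: D(3) = 3(3 + 13/6) = 31/2; numerator = -3(219/475) + 1(-18/19) = -1107/475; a_3 = (-1107/475)/(31/2) = -2214/14725
  n = 4: D(4) = 4(4 + 13/6) = 74/3; numerator = -3(-2214/14725) + 1(219/475) = 13431/14725; a_4 = (13431/14725)/(74/3) = 1089/29450

r = 2/3; a_0 = 1; a_1 = -18/19; a_2 = 219/475; a_3 = -2214/14725; a_4 = 1089/29450


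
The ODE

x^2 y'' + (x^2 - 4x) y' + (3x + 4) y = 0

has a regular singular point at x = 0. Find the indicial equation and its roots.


Divide by x^2 to reach normal form y'' + P_1(x) y' + P_2(x) y = 0 with P_1(x) = 1 - 4/x and P_2(x) = 3/x + 4/x^2.
x = 0 is a singular point because the y'-coefficient 1 - 4/x has a pole at x = 0 and the y-coefficient 3/x + 4/x^2 has a pole at x = 0.
It is a regular singular point because x P_1(x) = p(x) = x - 4 and x^2 P_2(x) = q(x) = 3x + 4 are polynomials, hence analytic at x = 0.
p(0) = -4,  q(0) = 4.
Indicial equation: r(r-1) + p(0) r + q(0) = 0, i.e. r^2 + (p(0) - 1) r + q(0) = 0, i.e. r^2 - 5 r + 4 = 0.
Discriminant: (-5)^2 - 4(4) = 9, so r = (5 ± 3)/2.
Solving: r_1 = 4, r_2 = 1.

indicial: r^2 - 5 r + 4 = 0; roots r_1 = 4, r_2 = 1


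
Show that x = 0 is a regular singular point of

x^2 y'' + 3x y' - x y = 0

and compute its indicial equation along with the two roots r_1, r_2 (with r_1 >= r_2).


Divide by x^2 to reach normal form y'' + P_1(x) y' + P_2(x) y = 0 with P_1(x) = 3/x and P_2(x) = -1/x.
x = 0 is a singular point because the y'-coefficient 3/x has a pole at x = 0 and the y-coefficient -1/x has a pole at x = 0.
It is a regular singular point because x P_1(x) = p(x) = 3 and x^2 P_2(x) = q(x) = -x are polynomials, hence analytic at x = 0.
p(0) = 3,  q(0) = 0.
Indicial equation: r(r-1) + p(0) r + q(0) = 0, i.e. r^2 + (p(0) - 1) r + q(0) = 0, i.e. r^2 + 2 r = 0.
Discriminant: (2)^2 - 4(0) = 4, so r = (-2 ± 2)/2.
Solving: r_1 = 0, r_2 = -2.

indicial: r^2 + 2 r = 0; roots r_1 = 0, r_2 = -2


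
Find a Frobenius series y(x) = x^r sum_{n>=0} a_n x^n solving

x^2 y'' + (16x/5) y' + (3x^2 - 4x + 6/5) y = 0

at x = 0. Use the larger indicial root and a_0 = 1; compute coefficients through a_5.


Write in Frobenius form y'' + (p(x)/x) y' + (q(x)/x^2) y = 0:
  p(x) = 16/5,  q(x) = 3x^2 - 4x + 6/5.
Indicial equation: r(r-1) + (16/5) r + (6/5) = 0 -> roots r_1 = -1, r_2 = -6/5.
Take r = r_1 = -1. Let y(x) = x^r sum_{n>=0} a_n x^n with a_0 = 1.
Substitute y = x^r sum a_n x^n and match x^{r+n}. The recurrence is
  D(n) a_n - 4 a_{n-1} + 3 a_{n-2} = 0,  where D(n) = (r+n)(r+n-1) + (16/5)(r+n) + (6/5).
  a_n = [4 a_{n-1} - 3 a_{n-2}] / D(n).
Since the indicial polynomial factors as (r - r_1)(r - r_2), D(n) = (r_1 + n - r_1)(r_1 + n - r_2) = n(n + 1/5).
Evaluating step by step (a_0 = 1):
  n = 1: D(1) = 1(1 + 1/5) = 6/5; numerator = 4(1) = 4; a_1 = (4)/(6/5) = 10/3
  n = 2: D(2) = 2(2 + 1/5) = 22/5; numerator = 4(10/3) - 3(1) = 31/3; a_2 = (31/3)/(22/5) = 155/66
  n = 3: D(3) = 3(3 + 1/5) = 48/5; numerator = 4(155/66) - 3(10/3) = -20/33; a_3 = (-20/33)/(48/5) = -25/396
  n = 4: D(4) = 4(4 + 1/5) = 84/5; numerator = 4(-25/396) - 3(155/66) = -1445/198; a_4 = (-1445/198)/(84/5) = -7225/16632
  n = 5: D(5) = 5(5 + 1/5) = 26; numerator = 4(-7225/16632) - 3(-25/396) = -12875/8316; a_5 = (-12875/8316)/(26) = -12875/216216

r = -1; a_0 = 1; a_1 = 10/3; a_2 = 155/66; a_3 = -25/396; a_4 = -7225/16632; a_5 = -12875/216216


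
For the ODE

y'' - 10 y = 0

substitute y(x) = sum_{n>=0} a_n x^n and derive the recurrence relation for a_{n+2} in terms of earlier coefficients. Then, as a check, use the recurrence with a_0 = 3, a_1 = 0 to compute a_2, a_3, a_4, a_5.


Substitute y = sum_n a_n x^n into y'' + (const) y = 0.
y''(x) = sum_{n>=0} (n+2)(n+1) a_{n+2} x^n.
The ODE becomes sum_n [(n+2)(n+1) a_{n+2} - 10 a_n] x^n = 0.
Setting each coefficient to zero gives the recurrence:
  (n+2)(n+1) a_{n+2} - 10 a_n = 0,
  a_{n+2} = 10 / ((n+1)(n+2)) a_n.

Check with a_0 = 3, a_1 = 0 (apply the recurrence for n = 0, 1, 2, 3): a_0 = 3, a_1 = 0, a_2 = 15, a_3 = 0, a_4 = 25/2, a_5 = 0.

a_{n+2} = 10/((n+1)(n+2)) * a_n; check: a_0 = 3, a_1 = 0, a_2 = 15, a_3 = 0, a_4 = 25/2, a_5 = 0


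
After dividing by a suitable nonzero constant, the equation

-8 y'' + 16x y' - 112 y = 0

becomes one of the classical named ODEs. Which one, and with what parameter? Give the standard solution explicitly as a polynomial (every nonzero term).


All three coefficients share the factor -8; dividing through by -8 gives  y'' - 2x y' + 14 y = 0.
This matches the Hermite equation y'' - 2x y' + 2n y = 0 with 2n = 14, so n = 7; the polynomial solution is H_7(x).
With y = sum_k a_k x^k, matching x^k gives (k+2)(k+1) a_{k+2} = 2(k - n) a_k = 2(k - 7) a_k. The right side vanishes at k = 7, so the series with the parity of 7 terminates at degree 7.
Standard normalization: leading coefficient of H_n is 2^n, so a_7 = 2^7 = 128. Work downward with a_k = (k+1)(k+2) a_{k+2} / (2(k - n)):
  a_5 = (6)(7)(128) / (2(5 - 7)) = 5376/(-4) = -1344
  a_3 = (4)(5)(-1344) / (2(3 - 7)) = -26880/(-8) = 3360
  a_1 = (2)(3)(3360) / (2(1 - 7)) = 20160/(-12) = -1680
Hence H_7(x) = 128 x^7 - 1344 x^5 + 3360 x^3 - 1680 x.

H_7(x); series = 128 x^7 - 1344 x^5 + 3360 x^3 - 1680 x


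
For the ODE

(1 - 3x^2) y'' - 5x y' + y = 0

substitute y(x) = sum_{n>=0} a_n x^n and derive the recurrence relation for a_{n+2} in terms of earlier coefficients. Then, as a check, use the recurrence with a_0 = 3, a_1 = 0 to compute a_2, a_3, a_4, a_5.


Substitute y = sum_n a_n x^n.
(1 - 3 x^2) y'' contributes (n+2)(n+1) a_{n+2} - 3 n(n-1) a_n at x^n.
-5 x y'(x) contributes -5 n a_n at x^n.
y(x) contributes 1 a_n at x^n.
Matching x^n: (n+2)(n+1) a_{n+2} + (-3 n(n-1) - 5 n + 1) a_n = 0.
Thus a_{n+2} = (3 n(n-1) + 5 n - 1) / ((n+1)(n+2)) * a_n.

Check with a_0 = 3, a_1 = 0 (apply the recurrence for n = 0, 1, 2, 3): a_0 = 3, a_1 = 0, a_2 = -3/2, a_3 = 0, a_4 = -15/8, a_5 = 0.

a_(n+2) = (3 n(n-1) + 5 n - 1) / ((n+1)(n+2)) * a_n; check: a_0 = 3, a_1 = 0, a_2 = -3/2, a_3 = 0, a_4 = -15/8, a_5 = 0


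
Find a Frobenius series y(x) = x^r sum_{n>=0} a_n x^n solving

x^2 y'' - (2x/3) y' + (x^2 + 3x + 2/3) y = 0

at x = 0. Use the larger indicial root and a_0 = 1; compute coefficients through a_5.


Write in Frobenius form y'' + (p(x)/x) y' + (q(x)/x^2) y = 0:
  p(x) = -2/3,  q(x) = x^2 + 3x + 2/3.
Indicial equation: r(r-1) + (-2/3) r + (2/3) = 0 -> roots r_1 = 1, r_2 = 2/3.
Take r = r_1 = 1. Let y(x) = x^r sum_{n>=0} a_n x^n with a_0 = 1.
Substitute y = x^r sum a_n x^n and match x^{r+n}. The recurrence is
  D(n) a_n + 3 a_{n-1} + 1 a_{n-2} = 0,  where D(n) = (r+n)(r+n-1) + (-2/3)(r+n) + (2/3).
  a_n = [-3 a_{n-1} - 1 a_{n-2}] / D(n).
Since the indicial polynomial factors as (r - r_1)(r - r_2), D(n) = (r_1 + n - r_1)(r_1 + n - r_2) = n(n + 1/3).
Evaluating step by step (a_0 = 1):
  n = 1: D(1) = 1(1 + 1/3) = 4/3; numerator = -3(1) = -3; a_1 = (-3)/(4/3) = -9/4
  n = 2: D(2) = 2(2 + 1/3) = 14/3; numerator = -3(-9/4) - 1(1) = 23/4; a_2 = (23/4)/(14/3) = 69/56
  n = 3: D(3) = 3(3 + 1/3) = 10; numerator = -3(69/56) - 1(-9/4) = -81/56; a_3 = (-81/56)/(10) = -81/560
  n = 4: D(4) = 4(4 + 1/3) = 52/3; numerator = -3(-81/560) - 1(69/56) = -447/560; a_4 = (-447/560)/(52/3) = -1341/29120
  n = 5: D(5) = 5(5 + 1/3) = 80/3; numerator = -3(-1341/29120) - 1(-81/560) = 1647/5824; a_5 = (1647/5824)/(80/3) = 4941/465920

r = 1; a_0 = 1; a_1 = -9/4; a_2 = 69/56; a_3 = -81/560; a_4 = -1341/29120; a_5 = 4941/465920


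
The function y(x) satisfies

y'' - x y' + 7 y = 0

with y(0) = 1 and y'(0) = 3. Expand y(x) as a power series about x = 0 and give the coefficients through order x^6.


Ansatz: y(x) = sum_{n>=0} a_n x^n, so y'(x) = sum_{n>=1} n a_n x^(n-1) and y''(x) = sum_{n>=2} n(n-1) a_n x^(n-2).
Substitute into P(x) y'' + Q(x) y' + R(x) y = 0 with P(x) = 1, Q(x) = -x, R(x) = 7, and match powers of x.
Initial conditions: a_0 = 1, a_1 = 3.
Setting the coefficient of each power of x to zero and solving order by order (substituting the coefficients already found):
  x^0: 2 a_2 + 7 a_0 = 0  ->  2 a_2 = -7 a_0 = -7  ->  a_2 = -7/2
  x^1: 6 a_3 + 6 a_1 = 0  ->  6 a_3 = -6 a_1 = -18  ->  a_3 = -3
  x^2: 12 a_4 + 5 a_2 = 0  ->  12 a_4 = -5 a_2 = 35/2  ->  a_4 = 35/24
  x^3: 20 a_5 + 4 a_3 = 0  ->  20 a_5 = -4 a_3 = 12  ->  a_5 = 3/5
  x^4: 30 a_6 + 3 a_4 = 0  ->  30 a_6 = -3 a_4 = -35/8  ->  a_6 = -7/48
Truncated series: y(x) = 1 + 3 x - (7/2) x^2 - 3 x^3 + (35/24) x^4 + (3/5) x^5 - (7/48) x^6 + O(x^7).

a_0 = 1; a_1 = 3; a_2 = -7/2; a_3 = -3; a_4 = 35/24; a_5 = 3/5; a_6 = -7/48


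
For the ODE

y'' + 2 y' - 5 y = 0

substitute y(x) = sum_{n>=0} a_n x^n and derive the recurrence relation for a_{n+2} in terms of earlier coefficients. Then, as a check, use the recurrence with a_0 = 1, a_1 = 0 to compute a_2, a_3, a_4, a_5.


Substitute y = sum_n a_n x^n.
y''(x) has coefficient (n+2)(n+1) a_{n+2} at x^n;
2 y'(x) has coefficient 2 (n+1) a_{n+1} at x^n;
-5 y(x) has coefficient -5 a_n at x^n.
Matching x^n: (n+2)(n+1) a_{n+2} + 2 (n+1) a_{n+1} - 5 a_n = 0.
Thus a_{n+2} = [-2 (n+1) a_{n+1} + 5 a_n] / ((n+1)(n+2)).

Check with a_0 = 1, a_1 = 0 (apply the recurrence for n = 0, 1, 2, 3): a_0 = 1, a_1 = 0, a_2 = 5/2, a_3 = -5/3, a_4 = 15/8, a_5 = -7/6.

a_(n+2) = [-2 (n+1) a_(n+1) + 5 a_n] / ((n+1)(n+2)); check: a_0 = 1, a_1 = 0, a_2 = 5/2, a_3 = -5/3, a_4 = 15/8, a_5 = -7/6


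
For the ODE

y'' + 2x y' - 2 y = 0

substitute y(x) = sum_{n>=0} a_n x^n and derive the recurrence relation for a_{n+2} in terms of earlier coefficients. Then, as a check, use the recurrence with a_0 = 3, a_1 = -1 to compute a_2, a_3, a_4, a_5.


Substitute y = sum_n a_n x^n.
y''(x) has coefficient (n+2)(n+1) a_{n+2} at x^n;
2 x y'(x) has coefficient 2 n a_n at x^n (shift);
-2 y(x) has coefficient -2 a_n at x^n.
Matching x^n: (n+2)(n+1) a_{n+2} + (2n - 2) a_n = 0.
Thus a_{n+2} = (-2n + 2) / ((n+1)(n+2)) * a_n.

Check with a_0 = 3, a_1 = -1 (apply the recurrence for n = 0, 1, 2, 3): a_0 = 3, a_1 = -1, a_2 = 3, a_3 = 0, a_4 = -1/2, a_5 = 0.

a_(n+2) = (-2n + 2) / ((n+1)(n+2)) * a_n; check: a_0 = 3, a_1 = -1, a_2 = 3, a_3 = 0, a_4 = -1/2, a_5 = 0


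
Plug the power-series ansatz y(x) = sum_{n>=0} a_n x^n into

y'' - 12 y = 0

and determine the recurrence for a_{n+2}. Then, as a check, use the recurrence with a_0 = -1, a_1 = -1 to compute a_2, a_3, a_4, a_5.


Substitute y = sum_n a_n x^n into y'' + (const) y = 0.
y''(x) = sum_{n>=0} (n+2)(n+1) a_{n+2} x^n.
The ODE becomes sum_n [(n+2)(n+1) a_{n+2} - 12 a_n] x^n = 0.
Setting each coefficient to zero gives the recurrence:
  (n+2)(n+1) a_{n+2} - 12 a_n = 0,
  a_{n+2} = 12 / ((n+1)(n+2)) a_n.

Check with a_0 = -1, a_1 = -1 (apply the recurrence for n = 0, 1, 2, 3): a_0 = -1, a_1 = -1, a_2 = -6, a_3 = -2, a_4 = -6, a_5 = -6/5.

a_{n+2} = 12/((n+1)(n+2)) * a_n; check: a_0 = -1, a_1 = -1, a_2 = -6, a_3 = -2, a_4 = -6, a_5 = -6/5


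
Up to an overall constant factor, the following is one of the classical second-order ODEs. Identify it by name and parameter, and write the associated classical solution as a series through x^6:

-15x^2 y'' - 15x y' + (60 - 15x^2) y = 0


All three coefficients share the factor -15; dividing through by -15 gives  x^2 y'' + x y' + (x^2 - 4) y = 0.
This matches the Bessel equation x^2 y'' + x y' + (x^2 - nu^2) y = 0 with nu^2 = 4, so nu = 2; the solution bounded at x = 0 is J_2(x).
Frobenius at x = 0: indicial roots ±nu; for r = nu the recurrence k(k + 2nu) c_k = -c_{k-2} gives the standard series J_nu(x) = sum_{k>=0} (-1)^k / (k! (k+nu)!) (x/2)^(2k+nu). Evaluate the first 3 terms:
  k = 0: (-1)^0 / (0! * 2! * 2^2) x^2 = 1/(1*2*4) x^2 = (1/8) x^2
  k = 1: (-1)^1 / (1! * 3! * 2^4) x^4 = -1/(1*6*16) x^4 = (-1/96) x^4
  k = 2: (-1)^2 / (2! * 4! * 2^6) x^6 = 1/(2*24*64) x^6 = (1/3072) x^6
Hence J_2(x) = x^6/3072 - x^4/96 + x^2/8 + ....

J_2(x); series = x^6/3072 - x^4/96 + x^2/8


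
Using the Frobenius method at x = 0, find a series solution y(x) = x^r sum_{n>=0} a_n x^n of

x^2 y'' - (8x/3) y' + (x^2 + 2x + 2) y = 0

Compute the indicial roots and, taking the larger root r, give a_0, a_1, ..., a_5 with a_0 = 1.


Write in Frobenius form y'' + (p(x)/x) y' + (q(x)/x^2) y = 0:
  p(x) = -8/3,  q(x) = x^2 + 2x + 2.
Indicial equation: r(r-1) + (-8/3) r + (2) = 0 -> roots r_1 = 3, r_2 = 2/3.
Take r = r_1 = 3. Let y(x) = x^r sum_{n>=0} a_n x^n with a_0 = 1.
Substitute y = x^r sum a_n x^n and match x^{r+n}. The recurrence is
  D(n) a_n + 2 a_{n-1} + 1 a_{n-2} = 0,  where D(n) = (r+n)(r+n-1) + (-8/3)(r+n) + (2).
  a_n = [-2 a_{n-1} - 1 a_{n-2}] / D(n).
Since the indicial polynomial factors as (r - r_1)(r - r_2), D(n) = (r_1 + n - r_1)(r_1 + n - r_2) = n(n + 7/3).
Evaluating step by step (a_0 = 1):
  n = 1: D(1) = 1(1 + 7/3) = 10/3; numerator = -2(1) = -2; a_1 = (-2)/(10/3) = -3/5
  n = 2: D(2) = 2(2 + 7/3) = 26/3; numerator = -2(-3/5) - 1(1) = 1/5; a_2 = (1/5)/(26/3) = 3/130
  n = 3: D(3) = 3(3 + 7/3) = 16; numerator = -2(3/130) - 1(-3/5) = 36/65; a_3 = (36/65)/(16) = 9/260
  n = 4: D(4) = 4(4 + 7/3) = 76/3; numerator = -2(9/260) - 1(3/130) = -6/65; a_4 = (-6/65)/(76/3) = -9/2470
  n = 5: D(5) = 5(5 + 7/3) = 110/3; numerator = -2(-9/2470) - 1(9/260) = -27/988; a_5 = (-27/988)/(110/3) = -81/108680

r = 3; a_0 = 1; a_1 = -3/5; a_2 = 3/130; a_3 = 9/260; a_4 = -9/2470; a_5 = -81/108680


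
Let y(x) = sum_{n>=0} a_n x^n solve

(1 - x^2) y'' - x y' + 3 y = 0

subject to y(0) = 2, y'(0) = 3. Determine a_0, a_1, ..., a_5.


Ansatz: y(x) = sum_{n>=0} a_n x^n, so y'(x) = sum_{n>=1} n a_n x^(n-1) and y''(x) = sum_{n>=2} n(n-1) a_n x^(n-2).
Substitute into P(x) y'' + Q(x) y' + R(x) y = 0 with P(x) = 1 - x^2, Q(x) = -x, R(x) = 3, and match powers of x.
Initial conditions: a_0 = 2, a_1 = 3.
Setting the coefficient of each power of x to zero and solving order by order (substituting the coefficients already found):
  x^0: 2 a_2 + 3 a_0 = 0  ->  2 a_2 = -3 a_0 = -6  ->  a_2 = -3
  x^1: 6 a_3 + 2 a_1 = 0  ->  6 a_3 = -2 a_1 = -6  ->  a_3 = -1
  x^2: 12 a_4 - a_2 = 0  ->  12 a_4 = a_2 = -3  ->  a_4 = -1/4
  x^3: 20 a_5 - 6 a_3 = 0  ->  20 a_5 = 6 a_3 = -6  ->  a_5 = -3/10
Truncated series: y(x) = 2 + 3 x - 3 x^2 - x^3 - (1/4) x^4 - (3/10) x^5 + O(x^6).

a_0 = 2; a_1 = 3; a_2 = -3; a_3 = -1; a_4 = -1/4; a_5 = -3/10


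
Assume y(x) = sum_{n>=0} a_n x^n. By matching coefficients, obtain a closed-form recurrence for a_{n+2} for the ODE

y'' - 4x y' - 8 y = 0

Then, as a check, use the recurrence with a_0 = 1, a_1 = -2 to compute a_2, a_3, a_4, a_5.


Substitute y = sum_n a_n x^n.
y''(x) has coefficient (n+2)(n+1) a_{n+2} at x^n;
-4 x y'(x) has coefficient -4 n a_n at x^n (shift);
-8 y(x) has coefficient -8 a_n at x^n.
Matching x^n: (n+2)(n+1) a_{n+2} + (-4n - 8) a_n = 0.
Thus a_{n+2} = (4n + 8) / ((n+1)(n+2)) * a_n.

Check with a_0 = 1, a_1 = -2 (apply the recurrence for n = 0, 1, 2, 3): a_0 = 1, a_1 = -2, a_2 = 4, a_3 = -4, a_4 = 16/3, a_5 = -4.

a_(n+2) = (4n + 8) / ((n+1)(n+2)) * a_n; check: a_0 = 1, a_1 = -2, a_2 = 4, a_3 = -4, a_4 = 16/3, a_5 = -4


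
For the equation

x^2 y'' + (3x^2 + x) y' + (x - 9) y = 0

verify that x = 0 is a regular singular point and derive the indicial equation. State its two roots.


Divide by x^2 to reach normal form y'' + P_1(x) y' + P_2(x) y = 0 with P_1(x) = 3 + 1/x and P_2(x) = 1/x - 9/x^2.
x = 0 is a singular point because the y'-coefficient 3 + 1/x has a pole at x = 0 and the y-coefficient 1/x - 9/x^2 has a pole at x = 0.
It is a regular singular point because x P_1(x) = p(x) = 3x + 1 and x^2 P_2(x) = q(x) = x - 9 are polynomials, hence analytic at x = 0.
p(0) = 1,  q(0) = -9.
Indicial equation: r(r-1) + p(0) r + q(0) = 0, i.e. r^2 + (p(0) - 1) r + q(0) = 0, i.e. r^2 - 9 = 0.
Discriminant: (0)^2 - 4(-9) = 36, so r = (0 ± 6)/2.
Solving: r_1 = 3, r_2 = -3.

indicial: r^2 - 9 = 0; roots r_1 = 3, r_2 = -3


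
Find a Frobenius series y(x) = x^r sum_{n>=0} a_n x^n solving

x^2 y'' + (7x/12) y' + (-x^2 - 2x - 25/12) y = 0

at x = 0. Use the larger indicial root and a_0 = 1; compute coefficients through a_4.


Write in Frobenius form y'' + (p(x)/x) y' + (q(x)/x^2) y = 0:
  p(x) = 7/12,  q(x) = -x^2 - 2x - 25/12.
Indicial equation: r(r-1) + (7/12) r + (-25/12) = 0 -> roots r_1 = 5/3, r_2 = -5/4.
Take r = r_1 = 5/3. Let y(x) = x^r sum_{n>=0} a_n x^n with a_0 = 1.
Substitute y = x^r sum a_n x^n and match x^{r+n}. The recurrence is
  D(n) a_n - 2 a_{n-1} - 1 a_{n-2} = 0,  where D(n) = (r+n)(r+n-1) + (7/12)(r+n) + (-25/12).
  a_n = [2 a_{n-1} + 1 a_{n-2}] / D(n).
Since the indicial polynomial factors as (r - r_1)(r - r_2), D(n) = (r_1 + n - r_1)(r_1 + n - r_2) = n(n + 35/12).
Evaluating step by step (a_0 = 1):
  n = 1: D(1) = 1(1 + 35/12) = 47/12; numerator = 2(1) = 2; a_1 = (2)/(47/12) = 24/47
  n = 2: D(2) = 2(2 + 35/12) = 59/6; numerator = 2(24/47) + 1(1) = 95/47; a_2 = (95/47)/(59/6) = 570/2773
  n = 3: D(3) = 3(3 + 35/12) = 71/4; numerator = 2(570/2773) + 1(24/47) = 2556/2773; a_3 = (2556/2773)/(71/4) = 144/2773
  n = 4: D(4) = 4(4 + 35/12) = 83/3; numerator = 2(144/2773) + 1(570/2773) = 858/2773; a_4 = (858/2773)/(83/3) = 2574/230159

r = 5/3; a_0 = 1; a_1 = 24/47; a_2 = 570/2773; a_3 = 144/2773; a_4 = 2574/230159


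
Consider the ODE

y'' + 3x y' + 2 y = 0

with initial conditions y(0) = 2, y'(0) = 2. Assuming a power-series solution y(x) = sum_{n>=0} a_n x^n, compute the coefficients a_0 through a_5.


Ansatz: y(x) = sum_{n>=0} a_n x^n, so y'(x) = sum_{n>=1} n a_n x^(n-1) and y''(x) = sum_{n>=2} n(n-1) a_n x^(n-2).
Substitute into P(x) y'' + Q(x) y' + R(x) y = 0 with P(x) = 1, Q(x) = 3x, R(x) = 2, and match powers of x.
Initial conditions: a_0 = 2, a_1 = 2.
Setting the coefficient of each power of x to zero and solving order by order (substituting the coefficients already found):
  x^0: 2 a_2 + 2 a_0 = 0  ->  2 a_2 = -2 a_0 = -4  ->  a_2 = -2
  x^1: 6 a_3 + 5 a_1 = 0  ->  6 a_3 = -5 a_1 = -10  ->  a_3 = -5/3
  x^2: 12 a_4 + 8 a_2 = 0  ->  12 a_4 = -8 a_2 = 16  ->  a_4 = 4/3
  x^3: 20 a_5 + 11 a_3 = 0  ->  20 a_5 = -11 a_3 = 55/3  ->  a_5 = 11/12
Truncated series: y(x) = 2 + 2 x - 2 x^2 - (5/3) x^3 + (4/3) x^4 + (11/12) x^5 + O(x^6).

a_0 = 2; a_1 = 2; a_2 = -2; a_3 = -5/3; a_4 = 4/3; a_5 = 11/12


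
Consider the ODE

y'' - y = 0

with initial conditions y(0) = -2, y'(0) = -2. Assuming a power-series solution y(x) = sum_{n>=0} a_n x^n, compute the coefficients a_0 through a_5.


Ansatz: y(x) = sum_{n>=0} a_n x^n, so y'(x) = sum_{n>=1} n a_n x^(n-1) and y''(x) = sum_{n>=2} n(n-1) a_n x^(n-2).
Substitute into P(x) y'' + Q(x) y' + R(x) y = 0 with P(x) = 1, Q(x) = 0, R(x) = -1, and match powers of x.
Initial conditions: a_0 = -2, a_1 = -2.
Setting the coefficient of each power of x to zero and solving order by order (substituting the coefficients already found):
  x^0: 2 a_2 - a_0 = 0  ->  2 a_2 = a_0 = -2  ->  a_2 = -1
  x^1: 6 a_3 - a_1 = 0  ->  6 a_3 = a_1 = -2  ->  a_3 = -1/3
  x^2: 12 a_4 - a_2 = 0  ->  12 a_4 = a_2 = -1  ->  a_4 = -1/12
  x^3: 20 a_5 - a_3 = 0  ->  20 a_5 = a_3 = -1/3  ->  a_5 = -1/60
Truncated series: y(x) = -2 - 2 x - x^2 - (1/3) x^3 - (1/12) x^4 - (1/60) x^5 + O(x^6).

a_0 = -2; a_1 = -2; a_2 = -1; a_3 = -1/3; a_4 = -1/12; a_5 = -1/60


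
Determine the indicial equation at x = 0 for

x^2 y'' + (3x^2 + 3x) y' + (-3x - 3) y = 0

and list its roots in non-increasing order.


Divide by x^2 to reach normal form y'' + P_1(x) y' + P_2(x) y = 0 with P_1(x) = 3 + 3/x and P_2(x) = -3/x - 3/x^2.
x = 0 is a singular point because the y'-coefficient 3 + 3/x has a pole at x = 0 and the y-coefficient -3/x - 3/x^2 has a pole at x = 0.
It is a regular singular point because x P_1(x) = p(x) = 3x + 3 and x^2 P_2(x) = q(x) = -3x - 3 are polynomials, hence analytic at x = 0.
p(0) = 3,  q(0) = -3.
Indicial equation: r(r-1) + p(0) r + q(0) = 0, i.e. r^2 + (p(0) - 1) r + q(0) = 0, i.e. r^2 + 2 r - 3 = 0.
Discriminant: (2)^2 - 4(-3) = 16, so r = (-2 ± 4)/2.
Solving: r_1 = 1, r_2 = -3.

indicial: r^2 + 2 r - 3 = 0; roots r_1 = 1, r_2 = -3


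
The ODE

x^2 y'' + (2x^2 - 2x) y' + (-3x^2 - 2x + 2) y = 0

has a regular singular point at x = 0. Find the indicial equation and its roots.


Divide by x^2 to reach normal form y'' + P_1(x) y' + P_2(x) y = 0 with P_1(x) = 2 - 2/x and P_2(x) = -3 - 2/x + 2/x^2.
x = 0 is a singular point because the y'-coefficient 2 - 2/x has a pole at x = 0 and the y-coefficient -3 - 2/x + 2/x^2 has a pole at x = 0.
It is a regular singular point because x P_1(x) = p(x) = 2x - 2 and x^2 P_2(x) = q(x) = -3x^2 - 2x + 2 are polynomials, hence analytic at x = 0.
p(0) = -2,  q(0) = 2.
Indicial equation: r(r-1) + p(0) r + q(0) = 0, i.e. r^2 + (p(0) - 1) r + q(0) = 0, i.e. r^2 - 3 r + 2 = 0.
Discriminant: (-3)^2 - 4(2) = 1, so r = (3 ± 1)/2.
Solving: r_1 = 2, r_2 = 1.

indicial: r^2 - 3 r + 2 = 0; roots r_1 = 2, r_2 = 1


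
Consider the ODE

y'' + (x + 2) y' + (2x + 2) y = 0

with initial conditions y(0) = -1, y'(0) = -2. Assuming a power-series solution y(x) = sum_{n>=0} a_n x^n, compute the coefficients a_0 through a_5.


Ansatz: y(x) = sum_{n>=0} a_n x^n, so y'(x) = sum_{n>=1} n a_n x^(n-1) and y''(x) = sum_{n>=2} n(n-1) a_n x^(n-2).
Substitute into P(x) y'' + Q(x) y' + R(x) y = 0 with P(x) = 1, Q(x) = x + 2, R(x) = 2x + 2, and match powers of x.
Initial conditions: a_0 = -1, a_1 = -2.
Setting the coefficient of each power of x to zero and solving order by order (substituting the coefficients already found):
  x^0: 2 a_2 + 2 a_1 + 2 a_0 = 0  ->  2 a_2 = -2 a_1 - 2 a_0 = 6  ->  a_2 = 3
  x^1: 6 a_3 + 4 a_2 + 3 a_1 + 2 a_0 = 0  ->  6 a_3 = -4 a_2 - 3 a_1 - 2 a_0 = -4  ->  a_3 = -2/3
  x^2: 12 a_4 + 6 a_3 + 4 a_2 + 2 a_1 = 0  ->  12 a_4 = -6 a_3 - 4 a_2 - 2 a_1 = -4  ->  a_4 = -1/3
  x^3: 20 a_5 + 8 a_4 + 5 a_3 + 2 a_2 = 0  ->  20 a_5 = -8 a_4 - 5 a_3 - 2 a_2 = 0  ->  a_5 = 0
Truncated series: y(x) = -1 - 2 x + 3 x^2 - (2/3) x^3 - (1/3) x^4 + O(x^6).

a_0 = -1; a_1 = -2; a_2 = 3; a_3 = -2/3; a_4 = -1/3; a_5 = 0


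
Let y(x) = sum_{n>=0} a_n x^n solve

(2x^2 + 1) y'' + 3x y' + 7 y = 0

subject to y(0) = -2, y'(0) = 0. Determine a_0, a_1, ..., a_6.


Ansatz: y(x) = sum_{n>=0} a_n x^n, so y'(x) = sum_{n>=1} n a_n x^(n-1) and y''(x) = sum_{n>=2} n(n-1) a_n x^(n-2).
Substitute into P(x) y'' + Q(x) y' + R(x) y = 0 with P(x) = 2x^2 + 1, Q(x) = 3x, R(x) = 7, and match powers of x.
Initial conditions: a_0 = -2, a_1 = 0.
Setting the coefficient of each power of x to zero and solving order by order (substituting the coefficients already found):
  x^0: 2 a_2 + 7 a_0 = 0  ->  2 a_2 = -7 a_0 = 14  ->  a_2 = 7
  x^1: 6 a_3 + 10 a_1 = 0  ->  6 a_3 = -10 a_1 = 0  ->  a_3 = 0
  x^2: 12 a_4 + 17 a_2 = 0  ->  12 a_4 = -17 a_2 = -119  ->  a_4 = -119/12
  x^3: 20 a_5 + 28 a_3 = 0  ->  20 a_5 = -28 a_3 = 0  ->  a_5 = 0
  x^4: 30 a_6 + 43 a_4 = 0  ->  30 a_6 = -43 a_4 = 5117/12  ->  a_6 = 5117/360
Truncated series: y(x) = -2 + 7 x^2 - (119/12) x^4 + (5117/360) x^6 + O(x^7).

a_0 = -2; a_1 = 0; a_2 = 7; a_3 = 0; a_4 = -119/12; a_5 = 0; a_6 = 5117/360


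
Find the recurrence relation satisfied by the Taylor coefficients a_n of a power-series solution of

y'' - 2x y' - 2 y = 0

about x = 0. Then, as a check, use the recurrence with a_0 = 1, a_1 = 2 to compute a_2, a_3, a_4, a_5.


Substitute y = sum_n a_n x^n.
y''(x) has coefficient (n+2)(n+1) a_{n+2} at x^n;
-2 x y'(x) has coefficient -2 n a_n at x^n (shift);
-2 y(x) has coefficient -2 a_n at x^n.
Matching x^n: (n+2)(n+1) a_{n+2} + (-2n - 2) a_n = 0.
Thus a_{n+2} = (2n + 2) / ((n+1)(n+2)) * a_n.

Check with a_0 = 1, a_1 = 2 (apply the recurrence for n = 0, 1, 2, 3): a_0 = 1, a_1 = 2, a_2 = 1, a_3 = 4/3, a_4 = 1/2, a_5 = 8/15.

a_(n+2) = (2n + 2) / ((n+1)(n+2)) * a_n; check: a_0 = 1, a_1 = 2, a_2 = 1, a_3 = 4/3, a_4 = 1/2, a_5 = 8/15


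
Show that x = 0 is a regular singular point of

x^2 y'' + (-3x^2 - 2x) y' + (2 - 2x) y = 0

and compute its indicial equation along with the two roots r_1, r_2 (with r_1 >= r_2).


Divide by x^2 to reach normal form y'' + P_1(x) y' + P_2(x) y = 0 with P_1(x) = -3 - 2/x and P_2(x) = -2/x + 2/x^2.
x = 0 is a singular point because the y'-coefficient -3 - 2/x has a pole at x = 0 and the y-coefficient -2/x + 2/x^2 has a pole at x = 0.
It is a regular singular point because x P_1(x) = p(x) = -3x - 2 and x^2 P_2(x) = q(x) = 2 - 2x are polynomials, hence analytic at x = 0.
p(0) = -2,  q(0) = 2.
Indicial equation: r(r-1) + p(0) r + q(0) = 0, i.e. r^2 + (p(0) - 1) r + q(0) = 0, i.e. r^2 - 3 r + 2 = 0.
Discriminant: (-3)^2 - 4(2) = 1, so r = (3 ± 1)/2.
Solving: r_1 = 2, r_2 = 1.

indicial: r^2 - 3 r + 2 = 0; roots r_1 = 2, r_2 = 1


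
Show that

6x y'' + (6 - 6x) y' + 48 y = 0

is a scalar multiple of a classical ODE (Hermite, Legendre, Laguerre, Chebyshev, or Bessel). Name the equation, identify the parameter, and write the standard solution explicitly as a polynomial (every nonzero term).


All three coefficients share the factor 6; dividing through by 6 gives  x y'' + (1 - x) y' + 8 y = 0.
This matches the Laguerre equation x y'' + (1 - x) y' + n y = 0 with n = 8; the polynomial solution is L_8(x).
With y = sum_k a_k x^k, matching x^k gives (k+1)k a_{k+1} + (k+1) a_{k+1} - k a_k + n a_k = 0, i.e. (k+1)^2 a_{k+1} = (k - n) a_k = (k - 8) a_k. The right side vanishes at k = 8, so the series terminates at degree 8.
Standard normalization L_n(0) = 1 gives a_0 = 1. Work upward with a_{k+1} = (k - 8) a_k / (k+1)^2:
  a_1 = (0 - 8)(1) / 1^2 = -8/1 = -8
  a_2 = (1 - 8)(-8) / 2^2 = 56/4 = 14
  a_3 = (2 - 8)(14) / 3^2 = -84/9 = -28/3
  a_4 = (3 - 8)(-28/3) / 4^2 = (140/3)/16 = 35/12
  a_5 = (4 - 8)(35/12) / 5^2 = (-35/3)/25 = -7/15
  a_6 = (5 - 8)(-7/15) / 6^2 = (7/5)/36 = 7/180
  a_7 = (6 - 8)(7/180) / 7^2 = (-7/90)/49 = -1/630
  a_8 = (7 - 8)(-1/630) / 8^2 = (1/630)/64 = 1/40320
Hence L_8(x) = x^8/40320 - x^7/630 + 7 x^6/180 - 7 x^5/15 + 35 x^4/12 - 28 x^3/3 + 14 x^2 - 8 x + 1.

L_8(x); series = x^8/40320 - x^7/630 + 7 x^6/180 - 7 x^5/15 + 35 x^4/12 - 28 x^3/3 + 14 x^2 - 8 x + 1


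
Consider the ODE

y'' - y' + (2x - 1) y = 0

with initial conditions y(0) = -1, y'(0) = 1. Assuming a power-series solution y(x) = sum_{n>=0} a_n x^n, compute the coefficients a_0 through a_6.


Ansatz: y(x) = sum_{n>=0} a_n x^n, so y'(x) = sum_{n>=1} n a_n x^(n-1) and y''(x) = sum_{n>=2} n(n-1) a_n x^(n-2).
Substitute into P(x) y'' + Q(x) y' + R(x) y = 0 with P(x) = 1, Q(x) = -1, R(x) = 2x - 1, and match powers of x.
Initial conditions: a_0 = -1, a_1 = 1.
Setting the coefficient of each power of x to zero and solving order by order (substituting the coefficients already found):
  x^0: 2 a_2 - a_1 - a_0 = 0  ->  2 a_2 = a_1 + a_0 = 0  ->  a_2 = 0
  x^1: 6 a_3 - 2 a_2 - a_1 + 2 a_0 = 0  ->  6 a_3 = 2 a_2 + a_1 - 2 a_0 = 3  ->  a_3 = 1/2
  x^2: 12 a_4 - 3 a_3 - a_2 + 2 a_1 = 0  ->  12 a_4 = 3 a_3 + a_2 - 2 a_1 = -1/2  ->  a_4 = -1/24
  x^3: 20 a_5 - 4 a_4 - a_3 + 2 a_2 = 0  ->  20 a_5 = 4 a_4 + a_3 - 2 a_2 = 1/3  ->  a_5 = 1/60
  x^4: 30 a_6 - 5 a_5 - a_4 + 2 a_3 = 0  ->  30 a_6 = 5 a_5 + a_4 - 2 a_3 = -23/24  ->  a_6 = -23/720
Truncated series: y(x) = -1 + x + (1/2) x^3 - (1/24) x^4 + (1/60) x^5 - (23/720) x^6 + O(x^7).

a_0 = -1; a_1 = 1; a_2 = 0; a_3 = 1/2; a_4 = -1/24; a_5 = 1/60; a_6 = -23/720


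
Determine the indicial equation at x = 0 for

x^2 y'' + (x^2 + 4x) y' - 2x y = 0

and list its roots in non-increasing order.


Divide by x^2 to reach normal form y'' + P_1(x) y' + P_2(x) y = 0 with P_1(x) = 1 + 4/x and P_2(x) = -2/x.
x = 0 is a singular point because the y'-coefficient 1 + 4/x has a pole at x = 0 and the y-coefficient -2/x has a pole at x = 0.
It is a regular singular point because x P_1(x) = p(x) = x + 4 and x^2 P_2(x) = q(x) = -2x are polynomials, hence analytic at x = 0.
p(0) = 4,  q(0) = 0.
Indicial equation: r(r-1) + p(0) r + q(0) = 0, i.e. r^2 + (p(0) - 1) r + q(0) = 0, i.e. r^2 + 3 r = 0.
Discriminant: (3)^2 - 4(0) = 9, so r = (-3 ± 3)/2.
Solving: r_1 = 0, r_2 = -3.

indicial: r^2 + 3 r = 0; roots r_1 = 0, r_2 = -3


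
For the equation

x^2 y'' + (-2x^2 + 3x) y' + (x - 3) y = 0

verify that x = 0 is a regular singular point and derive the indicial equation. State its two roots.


Divide by x^2 to reach normal form y'' + P_1(x) y' + P_2(x) y = 0 with P_1(x) = -2 + 3/x and P_2(x) = 1/x - 3/x^2.
x = 0 is a singular point because the y'-coefficient -2 + 3/x has a pole at x = 0 and the y-coefficient 1/x - 3/x^2 has a pole at x = 0.
It is a regular singular point because x P_1(x) = p(x) = 3 - 2x and x^2 P_2(x) = q(x) = x - 3 are polynomials, hence analytic at x = 0.
p(0) = 3,  q(0) = -3.
Indicial equation: r(r-1) + p(0) r + q(0) = 0, i.e. r^2 + (p(0) - 1) r + q(0) = 0, i.e. r^2 + 2 r - 3 = 0.
Discriminant: (2)^2 - 4(-3) = 16, so r = (-2 ± 4)/2.
Solving: r_1 = 1, r_2 = -3.

indicial: r^2 + 2 r - 3 = 0; roots r_1 = 1, r_2 = -3


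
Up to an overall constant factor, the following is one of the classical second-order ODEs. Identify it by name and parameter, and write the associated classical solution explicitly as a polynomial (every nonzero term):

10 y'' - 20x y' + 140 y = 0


All three coefficients share the factor 10; dividing through by 10 gives  y'' - 2x y' + 14 y = 0.
This matches the Hermite equation y'' - 2x y' + 2n y = 0 with 2n = 14, so n = 7; the polynomial solution is H_7(x).
With y = sum_k a_k x^k, matching x^k gives (k+2)(k+1) a_{k+2} = 2(k - n) a_k = 2(k - 7) a_k. The right side vanishes at k = 7, so the series with the parity of 7 terminates at degree 7.
Standard normalization: leading coefficient of H_n is 2^n, so a_7 = 2^7 = 128. Work downward with a_k = (k+1)(k+2) a_{k+2} / (2(k - n)):
  a_5 = (6)(7)(128) / (2(5 - 7)) = 5376/(-4) = -1344
  a_3 = (4)(5)(-1344) / (2(3 - 7)) = -26880/(-8) = 3360
  a_1 = (2)(3)(3360) / (2(1 - 7)) = 20160/(-12) = -1680
Hence H_7(x) = 128 x^7 - 1344 x^5 + 3360 x^3 - 1680 x.

H_7(x); series = 128 x^7 - 1344 x^5 + 3360 x^3 - 1680 x


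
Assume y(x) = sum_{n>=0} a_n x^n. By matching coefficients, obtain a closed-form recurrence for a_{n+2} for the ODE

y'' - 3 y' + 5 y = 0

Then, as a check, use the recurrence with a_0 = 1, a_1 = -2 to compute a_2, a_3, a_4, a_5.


Substitute y = sum_n a_n x^n.
y''(x) has coefficient (n+2)(n+1) a_{n+2} at x^n;
-3 y'(x) has coefficient -3 (n+1) a_{n+1} at x^n;
5 y(x) has coefficient 5 a_n at x^n.
Matching x^n: (n+2)(n+1) a_{n+2} - 3 (n+1) a_{n+1} + 5 a_n = 0.
Thus a_{n+2} = [3 (n+1) a_{n+1} - 5 a_n] / ((n+1)(n+2)).

Check with a_0 = 1, a_1 = -2 (apply the recurrence for n = 0, 1, 2, 3): a_0 = 1, a_1 = -2, a_2 = -11/2, a_3 = -23/6, a_4 = -7/12, a_5 = 73/120.

a_(n+2) = [3 (n+1) a_(n+1) - 5 a_n] / ((n+1)(n+2)); check: a_0 = 1, a_1 = -2, a_2 = -11/2, a_3 = -23/6, a_4 = -7/12, a_5 = 73/120
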